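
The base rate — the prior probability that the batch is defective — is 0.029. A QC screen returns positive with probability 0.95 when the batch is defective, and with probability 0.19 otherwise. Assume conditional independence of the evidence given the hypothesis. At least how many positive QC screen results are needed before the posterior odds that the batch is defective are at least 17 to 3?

4

Prior odds = 0.029/0.971 = 29/971.
Likelihood ratio of a positive result = 0.95/0.19 = 5.
Target odds = 17/3.
Require 5ⁿ ≥ 17/3 ÷ (29/971) = 16507/87.
5³ = 125 falls short of 16507/87 but 5⁴ = 625 reaches it, so n = 4.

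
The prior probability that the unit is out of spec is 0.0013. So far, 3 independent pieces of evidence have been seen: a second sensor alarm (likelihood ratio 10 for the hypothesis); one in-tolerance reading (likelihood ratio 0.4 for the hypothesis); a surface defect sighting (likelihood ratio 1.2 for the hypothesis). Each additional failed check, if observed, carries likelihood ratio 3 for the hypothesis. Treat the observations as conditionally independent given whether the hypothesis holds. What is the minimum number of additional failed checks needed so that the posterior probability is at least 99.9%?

Prior odds = 0.0013/0.9987 = 13/9987.
Combined Bayes factor of the evidence already in hand = 10 × 0.4 × 1.2 = 4.8.
Odds after that evidence = (13/9987) × 4.8 = 104/16645.
Target odds = 0.999/0.001 = 999.
Need 3ⁿ ≥ 999 ÷ (104/16645) = 16628355/104.
3¹⁰ = 59049 falls short of 16628355/104 but 3¹¹ = 177147 reaches it, so n = 11.

11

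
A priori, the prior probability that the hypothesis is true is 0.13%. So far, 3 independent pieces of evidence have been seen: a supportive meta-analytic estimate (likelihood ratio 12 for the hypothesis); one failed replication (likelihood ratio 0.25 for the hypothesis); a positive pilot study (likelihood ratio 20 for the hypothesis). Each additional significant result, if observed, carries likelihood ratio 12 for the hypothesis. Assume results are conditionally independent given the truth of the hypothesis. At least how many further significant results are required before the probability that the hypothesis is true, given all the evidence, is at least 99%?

3

Prior odds = 0.0013/0.9987 = 13/9987.
Combined Bayes factor of the evidence already in hand = 12 × 0.25 × 20 = 60.
Odds after that evidence = (13/9987) × 60 = 260/3329.
Target odds = 0.99/0.01 = 99.
Need 12ⁿ ≥ 99 ÷ (260/3329) = 329571/260.
12² = 144 falls short of 329571/260 but 12³ = 1728 reaches it, so n = 3.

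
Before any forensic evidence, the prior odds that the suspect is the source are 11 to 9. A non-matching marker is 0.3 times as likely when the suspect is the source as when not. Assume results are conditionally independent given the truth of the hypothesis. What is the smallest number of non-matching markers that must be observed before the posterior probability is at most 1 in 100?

4

Prior odds = 11/9.
Likelihood ratio per non-matching marker = 0.3.
Target odds: 0.01 ÷ 0.99 = 1/99.
Require 0.3ⁿ ≤ 1/99 ÷ (11/9) = 1/121.
0.3³ = 0.027 is still above 1/121 but 0.3⁴ = 0.0081 is at or below it, so n = 4.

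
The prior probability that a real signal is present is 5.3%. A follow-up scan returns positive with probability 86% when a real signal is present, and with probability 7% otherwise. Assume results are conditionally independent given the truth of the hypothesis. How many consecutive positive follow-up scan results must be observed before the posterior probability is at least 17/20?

Prior odds: 0.053 ÷ 0.947 = 53/947.
Likelihood ratio of a positive result = 0.86/0.07 = 86/7.
Target posterior odds = 0.85/0.15 = 17/3.
Require (86/7)ⁿ ≥ 17/3 ÷ (53/947) = 16099/159.
(86/7)¹ = 86/7 falls short of 16099/159 but (86/7)² = 7396/49 reaches it, so n = 2.

2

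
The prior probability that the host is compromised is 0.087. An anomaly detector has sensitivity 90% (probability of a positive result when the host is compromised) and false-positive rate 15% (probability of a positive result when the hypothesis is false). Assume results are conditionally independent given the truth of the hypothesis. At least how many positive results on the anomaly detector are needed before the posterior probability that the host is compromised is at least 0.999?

Prior odds = 0.087/0.913 = 87/913.
Likelihood ratio of a positive result = 0.9/0.15 = 6.
Target odds: 0.999 ÷ 0.001 = 999.
Require 6ⁿ ≥ 999 ÷ (87/913) = 304029/29.
6⁵ = 7776 falls short of 304029/29 but 6⁶ = 46656 reaches it, so n = 6.

6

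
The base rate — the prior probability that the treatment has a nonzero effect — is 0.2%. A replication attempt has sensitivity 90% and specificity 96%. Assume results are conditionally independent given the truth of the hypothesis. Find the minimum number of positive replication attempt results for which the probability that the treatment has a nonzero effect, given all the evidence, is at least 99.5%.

Prior odds: 0.002 ÷ 0.998 = 1/499.
False-positive rate = 1 − 0.96 = 0.04; likelihood ratio of a positive = 0.9/0.04 = 22.5.
Target odds: 0.995 ÷ 0.005 = 199.
Require 22.5ⁿ ≥ 199 ÷ (1/499) = 99301.
22.5³ = 11390.625 falls short of 99301 but 22.5⁴ = 256289.0625 reaches it, so n = 4.

4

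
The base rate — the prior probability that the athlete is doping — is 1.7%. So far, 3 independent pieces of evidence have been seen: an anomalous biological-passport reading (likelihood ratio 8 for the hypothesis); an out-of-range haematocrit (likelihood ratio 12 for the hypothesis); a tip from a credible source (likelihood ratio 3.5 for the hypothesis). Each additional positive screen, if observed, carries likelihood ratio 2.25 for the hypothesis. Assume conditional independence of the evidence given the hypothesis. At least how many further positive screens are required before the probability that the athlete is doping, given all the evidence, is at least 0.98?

3

Prior odds = 0.017/0.983 = 17/983.
Combined Bayes factor of the evidence already in hand = 8 × 12 × 3.5 = 336.
Odds after that evidence = (17/983) × 336 = 5712/983.
Target odds = 0.98/0.02 = 49.
Need 2.25ⁿ ≥ 49 ÷ (5712/983) = 6881/816.
2.25² = 5.0625 falls short of 6881/816 but 2.25³ = 11.390625 reaches it, so n = 3.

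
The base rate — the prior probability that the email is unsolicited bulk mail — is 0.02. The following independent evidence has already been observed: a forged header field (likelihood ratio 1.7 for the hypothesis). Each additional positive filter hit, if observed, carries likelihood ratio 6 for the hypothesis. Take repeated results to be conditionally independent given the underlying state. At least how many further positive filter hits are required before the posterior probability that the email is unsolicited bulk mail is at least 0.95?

4

Prior odds = 0.02/0.98 = 1/49.
Bayes factor of the evidence already in hand = 1.7.
Odds after that evidence = (1/49) × 1.7 = 17/490.
Target odds = 0.95/0.05 = 19.
Need 6ⁿ ≥ 19 ÷ (17/490) = 9310/17.
6³ = 216 falls short of 9310/17 but 6⁴ = 1296 reaches it, so n = 4.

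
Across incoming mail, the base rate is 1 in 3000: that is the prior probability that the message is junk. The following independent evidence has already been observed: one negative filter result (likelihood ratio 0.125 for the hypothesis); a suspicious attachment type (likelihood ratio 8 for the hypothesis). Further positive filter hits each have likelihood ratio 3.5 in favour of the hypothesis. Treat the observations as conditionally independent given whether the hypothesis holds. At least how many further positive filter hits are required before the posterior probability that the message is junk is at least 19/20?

9

Prior odds = (1/3000)/(2999/3000) = 1/2999.
Combined Bayes factor of the evidence already in hand = 0.125 × 8 = 1.
Odds after that evidence = (1/2999) × 1 = 1/2999.
Target odds = 0.95/0.05 = 19.
Need 3.5ⁿ ≥ 19 ÷ (1/2999) = 56981.
3.5⁸ = 5764801/256 falls short of 56981 but 3.5⁹ = 40353607/512 reaches it, so n = 9.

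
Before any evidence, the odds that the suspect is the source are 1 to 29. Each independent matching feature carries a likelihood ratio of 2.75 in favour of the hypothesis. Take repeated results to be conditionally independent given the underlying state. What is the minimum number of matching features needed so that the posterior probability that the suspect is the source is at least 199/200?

Prior odds = 1/29.
Likelihood ratio per matching feature = 2.75.
Target odds: 0.995 ÷ 0.005 = 199.
Need (1/29) × 2.75ⁿ ≥ 199, i.e. 2.75ⁿ ≥ 5771.
2.75⁸ = 214358881/65536 falls short of 5771 but 2.75⁹ ≈8994.86 reaches it, so n = 9.

9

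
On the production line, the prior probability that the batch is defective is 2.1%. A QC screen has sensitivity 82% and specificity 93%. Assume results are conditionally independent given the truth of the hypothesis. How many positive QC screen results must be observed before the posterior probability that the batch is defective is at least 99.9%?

Prior odds = 0.021/0.979 = 21/979.
False-positive rate = 1 − 0.93 = 0.07; likelihood ratio of a positive = 0.82/0.07 = 82/7.
Target odds: 0.999 ÷ 0.001 = 999.
Need (21/979) × (82/7)ⁿ ≥ 999, i.e. (82/7)ⁿ ≥ 326007/7.
(82/7)⁴ = 45212176/2401 falls short of 326007/7 but (82/7)⁵ ≈220587 reaches it, so n = 5.

5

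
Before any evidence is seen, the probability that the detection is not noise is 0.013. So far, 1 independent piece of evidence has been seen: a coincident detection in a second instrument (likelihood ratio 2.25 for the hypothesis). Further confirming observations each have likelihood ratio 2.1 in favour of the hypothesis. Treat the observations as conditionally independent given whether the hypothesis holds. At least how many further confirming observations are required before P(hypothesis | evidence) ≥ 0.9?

Prior odds = 0.013/0.987 = 13/987.
Bayes factor of the evidence already in hand = 2.25.
Odds after that evidence = (13/987) × 2.25 = 39/1316.
Target odds = 0.9/0.1 = 9.
Need 2.1ⁿ ≥ 9 ÷ (39/1316) = 3948/13.
2.1⁷ ≈180.109 falls short of 3948/13 but 2.1⁸ ≈378.229 reaches it, so n = 8.

8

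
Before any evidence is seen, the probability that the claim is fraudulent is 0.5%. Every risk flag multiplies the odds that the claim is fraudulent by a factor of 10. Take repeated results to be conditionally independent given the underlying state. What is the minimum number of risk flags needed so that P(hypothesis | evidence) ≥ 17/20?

Prior odds = 0.005/0.995 = 1/199.
Likelihood ratio per risk flag = 10.
Target odds: 0.85 ÷ 0.15 = 17/3.
Need (1/199) × 10ⁿ ≥ 17/3, i.e. 10ⁿ ≥ 3383/3.
10³ = 1000 falls short of 3383/3 but 10⁴ = 10000 reaches it, so n = 4.

4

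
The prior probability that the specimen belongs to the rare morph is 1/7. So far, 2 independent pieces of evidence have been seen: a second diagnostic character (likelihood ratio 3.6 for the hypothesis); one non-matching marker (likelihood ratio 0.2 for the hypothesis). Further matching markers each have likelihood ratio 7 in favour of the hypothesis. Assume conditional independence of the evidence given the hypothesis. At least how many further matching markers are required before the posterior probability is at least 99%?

4

Prior odds = (1/7)/(6/7) = 1/6.
Combined Bayes factor of the evidence already in hand = 3.6 × 0.2 = 0.72.
Odds after that evidence = (1/6) × 0.72 = 0.12.
Target odds = 0.99/0.01 = 99.
Need 7ⁿ ≥ 99 ÷ 0.12 = 825.
7³ = 343 falls short of 825 but 7⁴ = 2401 reaches it, so n = 4.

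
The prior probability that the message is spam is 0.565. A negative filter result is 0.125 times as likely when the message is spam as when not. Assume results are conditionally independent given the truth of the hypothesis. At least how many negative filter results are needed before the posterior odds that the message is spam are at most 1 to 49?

2

Prior odds = 0.565/0.435 = 113/87.
Likelihood ratio per negative filter result = 0.125.
Target odds = 1/49.
Need (113/87) × 0.125ⁿ ≤ 1/49, i.e. 0.125ⁿ ≤ 87/5537.
0.125¹ = 0.125 is still above 87/5537 but 0.125² = 0.015625 is at or below it, so n = 2.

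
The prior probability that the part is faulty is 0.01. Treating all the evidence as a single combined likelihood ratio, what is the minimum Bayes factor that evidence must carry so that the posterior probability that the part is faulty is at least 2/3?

198

Prior odds = 0.01/0.99 = 1/99.
Target odds = (2/3)/(1/3) = 2.
Required Bayes factor = 2 ÷ (1/99) = 198.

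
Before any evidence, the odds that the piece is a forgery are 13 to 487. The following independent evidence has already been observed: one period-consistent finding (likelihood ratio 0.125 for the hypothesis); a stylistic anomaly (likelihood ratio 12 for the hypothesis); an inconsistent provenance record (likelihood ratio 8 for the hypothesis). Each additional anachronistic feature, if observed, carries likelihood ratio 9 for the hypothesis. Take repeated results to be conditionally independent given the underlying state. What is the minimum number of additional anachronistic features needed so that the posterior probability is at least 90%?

2

Prior odds = 13/487.
Combined Bayes factor of the evidence already in hand = 0.125 × 12 × 8 = 12.
Odds after that evidence = (13/487) × 12 = 156/487.
Target odds = 0.9/0.1 = 9.
Need 9ⁿ ≥ 9 ÷ (156/487) = 1461/52.
9¹ = 9 falls short of 1461/52 but 9² = 81 reaches it, so n = 2.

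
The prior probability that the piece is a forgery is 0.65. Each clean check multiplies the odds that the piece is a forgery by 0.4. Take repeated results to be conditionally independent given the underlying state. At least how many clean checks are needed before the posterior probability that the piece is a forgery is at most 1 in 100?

6

Prior odds = 0.65/0.35 = 13/7.
Likelihood ratio per clean check = 0.4.
Target posterior odds = 0.01/0.99 = 1/99.
Need (13/7) × 0.4ⁿ ≤ 1/99, i.e. 0.4ⁿ ≤ 7/1287.
0.4⁵ = 0.01024 is still above 7/1287 but 0.4⁶ = 64/15625 is at or below it, so n = 6.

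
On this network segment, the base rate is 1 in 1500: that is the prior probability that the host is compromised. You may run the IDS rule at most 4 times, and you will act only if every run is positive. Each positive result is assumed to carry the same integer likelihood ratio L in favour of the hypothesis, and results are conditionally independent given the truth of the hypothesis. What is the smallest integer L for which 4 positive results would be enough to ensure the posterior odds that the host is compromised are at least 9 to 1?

Prior odds = (1/1500)/(1499/1500) = 1/1499.
Target odds = 9.
Need L⁴ ≥ 9 ÷ (1/1499) = 13491.
10⁴ = 10000 < 13491 ≤ 14641 = 11⁴, so L = 11.

11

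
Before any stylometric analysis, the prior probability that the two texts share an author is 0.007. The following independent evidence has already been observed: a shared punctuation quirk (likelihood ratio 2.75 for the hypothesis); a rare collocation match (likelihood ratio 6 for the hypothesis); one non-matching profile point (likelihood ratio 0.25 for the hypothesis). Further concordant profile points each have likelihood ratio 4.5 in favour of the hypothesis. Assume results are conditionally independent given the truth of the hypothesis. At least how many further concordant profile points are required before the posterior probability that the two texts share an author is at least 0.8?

Prior odds = 0.007/0.993 = 7/993.
Combined Bayes factor of the evidence already in hand = 2.75 × 6 × 0.25 = 4.125.
Odds after that evidence = (7/993) × 4.125 = 77/2648.
Target odds = 0.8/0.2 = 4.
Need 4.5ⁿ ≥ 4 ÷ (77/2648) = 10592/77.
4.5³ = 91.125 falls short of 10592/77 but 4.5⁴ = 410.0625 reaches it, so n = 4.

4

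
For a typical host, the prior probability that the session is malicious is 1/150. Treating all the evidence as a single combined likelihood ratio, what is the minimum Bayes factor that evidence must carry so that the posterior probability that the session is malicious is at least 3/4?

447

Prior odds = (1/150)/(149/150) = 1/149.
Target odds = 0.75/0.25 = 3.
Required Bayes factor = 3 ÷ (1/149) = 447.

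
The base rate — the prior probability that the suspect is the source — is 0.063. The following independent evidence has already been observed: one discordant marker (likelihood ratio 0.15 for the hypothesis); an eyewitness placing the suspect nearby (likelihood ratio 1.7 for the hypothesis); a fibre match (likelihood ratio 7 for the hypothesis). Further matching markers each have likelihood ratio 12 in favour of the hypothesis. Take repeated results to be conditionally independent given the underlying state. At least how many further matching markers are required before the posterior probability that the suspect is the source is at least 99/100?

Prior odds = 0.063/0.937 = 63/937.
Combined Bayes factor of the evidence already in hand = 0.15 × 1.7 × 7 = 1.785.
Odds after that evidence = (63/937) × 1.785 = 22491/187400.
Target odds = 0.99/0.01 = 99.
Need 12ⁿ ≥ 99 ÷ (22491/187400) = 2061400/2499.
12² = 144 falls short of 2061400/2499 but 12³ = 1728 reaches it, so n = 3.

3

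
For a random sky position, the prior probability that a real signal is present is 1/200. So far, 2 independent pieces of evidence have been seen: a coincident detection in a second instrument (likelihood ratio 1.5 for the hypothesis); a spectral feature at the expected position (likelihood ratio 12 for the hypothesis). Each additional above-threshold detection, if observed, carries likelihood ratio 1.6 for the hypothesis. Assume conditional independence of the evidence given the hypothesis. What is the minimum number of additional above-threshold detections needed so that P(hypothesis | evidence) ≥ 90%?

Prior odds = 0.005/0.995 = 1/199.
Combined Bayes factor of the evidence already in hand = 1.5 × 12 = 18.
Odds after that evidence = (1/199) × 18 = 18/199.
Target odds = 0.9/0.1 = 9.
Need 1.6ⁿ ≥ 9 ÷ (18/199) = 99.5.
1.6⁹ = 134217728/1953125 falls short of 99.5 but 1.6¹⁰ ≈109.951 reaches it, so n = 10.

10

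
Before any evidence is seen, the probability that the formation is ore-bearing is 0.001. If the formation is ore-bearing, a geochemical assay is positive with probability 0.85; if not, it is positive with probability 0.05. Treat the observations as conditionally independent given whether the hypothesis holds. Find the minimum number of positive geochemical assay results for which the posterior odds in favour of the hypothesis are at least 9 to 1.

Prior odds = 0.001/0.999 = 1/999.
Likelihood ratio of a positive = 0.85/0.05 = 17.
Target odds = 9.
Need (1/999) × 17ⁿ ≥ 9, i.e. 17ⁿ ≥ 8991.
17³ = 4913 falls short of 8991 but 17⁴ = 83521 reaches it, so n = 4.

4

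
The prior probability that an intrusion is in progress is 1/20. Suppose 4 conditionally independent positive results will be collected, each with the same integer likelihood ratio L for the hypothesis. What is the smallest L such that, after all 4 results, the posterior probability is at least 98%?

6

Prior odds = 0.05/0.95 = 1/19.
Target odds = 0.98/0.02 = 49.
Need L⁴ ≥ 49 ÷ (1/19) = 931.
5⁴ = 625 < 931 ≤ 1296 = 6⁴, so L = 6.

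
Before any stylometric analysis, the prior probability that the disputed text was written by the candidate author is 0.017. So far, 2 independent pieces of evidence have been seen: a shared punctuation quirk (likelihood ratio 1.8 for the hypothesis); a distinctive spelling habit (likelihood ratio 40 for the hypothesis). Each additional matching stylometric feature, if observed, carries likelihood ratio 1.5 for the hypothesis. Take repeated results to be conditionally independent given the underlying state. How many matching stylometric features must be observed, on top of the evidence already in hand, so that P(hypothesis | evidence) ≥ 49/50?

Prior odds = 0.017/0.983 = 17/983.
Combined Bayes factor of the evidence already in hand = 1.8 × 40 = 72.
Odds after that evidence = (17/983) × 72 = 1224/983.
Target odds = 0.98/0.02 = 49.
Need 1.5ⁿ ≥ 49 ÷ (1224/983) = 48167/1224.
1.5⁹ = 19683/512 falls short of 48167/1224 but 1.5¹⁰ = 59049/1024 reaches it, so n = 10.

10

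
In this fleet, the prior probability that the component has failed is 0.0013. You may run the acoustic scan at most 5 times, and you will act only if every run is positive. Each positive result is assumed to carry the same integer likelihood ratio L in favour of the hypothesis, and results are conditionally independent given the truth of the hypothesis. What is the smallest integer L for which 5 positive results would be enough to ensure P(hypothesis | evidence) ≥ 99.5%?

Prior odds = 0.0013/0.9987 = 13/9987.
Target odds = 0.995/0.005 = 199.
Need L⁵ ≥ 199 ÷ (13/9987) = 1987413/13.
10⁵ = 100000 < 1987413/13 ≤ 161051 = 11⁵, so L = 11.

11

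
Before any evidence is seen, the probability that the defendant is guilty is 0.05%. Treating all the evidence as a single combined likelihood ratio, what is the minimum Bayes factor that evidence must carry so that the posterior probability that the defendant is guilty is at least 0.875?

Prior odds = 0.0005/0.9995 = 1/1999.
Target odds = 0.875/0.125 = 7.
Required Bayes factor = 7 ÷ (1/1999) = 13993.

13993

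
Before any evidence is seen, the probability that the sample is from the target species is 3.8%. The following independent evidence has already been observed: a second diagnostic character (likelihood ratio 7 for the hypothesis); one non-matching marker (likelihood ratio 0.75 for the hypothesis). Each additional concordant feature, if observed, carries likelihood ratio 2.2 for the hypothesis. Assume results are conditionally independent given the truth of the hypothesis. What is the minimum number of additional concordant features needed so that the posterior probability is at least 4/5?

4

Prior odds = 0.038/0.962 = 19/481.
Combined Bayes factor of the evidence already in hand = 7 × 0.75 = 5.25.
Odds after that evidence = (19/481) × 5.25 = 399/1924.
Target odds = 0.8/0.2 = 4.
Need 2.2ⁿ ≥ 4 ÷ (399/1924) = 7696/399.
2.2³ = 10.648 falls short of 7696/399 but 2.2⁴ = 23.4256 reaches it, so n = 4.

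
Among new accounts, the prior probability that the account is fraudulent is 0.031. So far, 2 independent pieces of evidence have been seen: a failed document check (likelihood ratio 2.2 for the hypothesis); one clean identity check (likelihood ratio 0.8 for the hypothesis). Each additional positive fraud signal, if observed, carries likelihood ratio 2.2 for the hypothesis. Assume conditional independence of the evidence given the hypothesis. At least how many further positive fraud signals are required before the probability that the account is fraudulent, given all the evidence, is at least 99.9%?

Prior odds = 0.031/0.969 = 31/969.
Combined Bayes factor of the evidence already in hand = 2.2 × 0.8 = 1.76.
Odds after that evidence = (31/969) × 1.76 = 1364/24225.
Target odds = 0.999/0.001 = 999.
Need 2.2ⁿ ≥ 999 ÷ (1364/24225) = 24200775/1364.
2.2¹² ≈12855 falls short of 24200775/1364 but 2.2¹³ ≈28281 reaches it, so n = 13.

13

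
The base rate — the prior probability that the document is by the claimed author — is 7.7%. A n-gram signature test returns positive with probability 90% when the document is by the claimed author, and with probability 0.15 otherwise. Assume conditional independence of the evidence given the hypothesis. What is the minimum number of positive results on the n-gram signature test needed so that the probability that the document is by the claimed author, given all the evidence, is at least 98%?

Prior odds: 0.077 ÷ 0.923 = 77/923.
Likelihood ratio of a positive result = 0.9/0.15 = 6.
Target odds: 0.98 ÷ 0.02 = 49.
Require 6ⁿ ≥ 49 ÷ (77/923) = 6461/11.
6³ = 216 falls short of 6461/11 but 6⁴ = 1296 reaches it, so n = 4.

4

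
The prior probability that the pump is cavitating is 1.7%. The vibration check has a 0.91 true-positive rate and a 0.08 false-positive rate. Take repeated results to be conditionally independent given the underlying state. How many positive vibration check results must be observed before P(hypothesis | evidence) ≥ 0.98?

Prior odds = 0.017/0.983 = 17/983.
Likelihood ratio of a positive result = 0.91/0.08 = 11.375.
Target odds: 0.98 ÷ 0.02 = 49.
Need (17/983) × 11.375ⁿ ≥ 49, i.e. 11.375ⁿ ≥ 48167/17.
11.375³ = 753571/512 falls short of 48167/17 but 11.375⁴ = 68574961/4096 reaches it, so n = 4.

4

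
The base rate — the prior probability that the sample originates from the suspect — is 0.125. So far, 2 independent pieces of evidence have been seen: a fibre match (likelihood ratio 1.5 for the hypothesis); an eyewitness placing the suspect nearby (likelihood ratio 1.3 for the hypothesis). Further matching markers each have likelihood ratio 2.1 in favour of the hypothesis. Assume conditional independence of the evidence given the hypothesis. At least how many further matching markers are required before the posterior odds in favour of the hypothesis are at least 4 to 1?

4

Prior odds = 0.125/0.875 = 1/7.
Combined Bayes factor of the evidence already in hand = 1.5 × 1.3 = 1.95.
Odds after that evidence = (1/7) × 1.95 = 39/140.
Target odds = 4.
Need 2.1ⁿ ≥ 4 ÷ (39/140) = 560/39.
2.1³ = 9.261 falls short of 560/39 but 2.1⁴ = 19.4481 reaches it, so n = 4.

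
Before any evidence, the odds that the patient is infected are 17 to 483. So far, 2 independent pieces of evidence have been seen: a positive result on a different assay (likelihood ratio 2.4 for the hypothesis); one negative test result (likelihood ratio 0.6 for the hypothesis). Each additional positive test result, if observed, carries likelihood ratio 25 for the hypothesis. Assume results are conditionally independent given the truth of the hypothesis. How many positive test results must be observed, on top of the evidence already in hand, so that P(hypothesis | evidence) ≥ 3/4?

2

Prior odds = 17/483.
Combined Bayes factor of the evidence already in hand = 2.4 × 0.6 = 1.44.
Odds after that evidence = (17/483) × 1.44 = 204/4025.
Target odds = 0.75/0.25 = 3.
Need 25ⁿ ≥ 3 ÷ (204/4025) = 4025/68.
25¹ = 25 falls short of 4025/68 but 25² = 625 reaches it, so n = 2.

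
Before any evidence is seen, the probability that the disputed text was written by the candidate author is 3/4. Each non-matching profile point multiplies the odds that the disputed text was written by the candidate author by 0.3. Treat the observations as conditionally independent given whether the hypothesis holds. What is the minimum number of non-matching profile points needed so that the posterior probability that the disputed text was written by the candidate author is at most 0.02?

Prior odds = 0.75/0.25 = 3.
Likelihood ratio per non-matching profile point = 0.3.
Target posterior odds = 0.02/0.98 = 1/49.
Require 0.3ⁿ ≤ 1/49 ÷ 3 = 1/147.
0.3⁴ = 0.0081 is still above 1/147 but 0.3⁵ = 243/100000 is at or below it, so n = 5.

5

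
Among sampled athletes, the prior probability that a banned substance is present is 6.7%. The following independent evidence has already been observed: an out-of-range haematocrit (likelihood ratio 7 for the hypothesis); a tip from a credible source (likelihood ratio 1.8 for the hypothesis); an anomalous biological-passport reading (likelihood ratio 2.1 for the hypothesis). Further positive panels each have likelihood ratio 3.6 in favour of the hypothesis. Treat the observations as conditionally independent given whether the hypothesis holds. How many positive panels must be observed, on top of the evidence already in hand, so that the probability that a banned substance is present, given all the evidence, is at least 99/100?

Prior odds = 0.067/0.933 = 67/933.
Combined Bayes factor of the evidence already in hand = 7 × 1.8 × 2.1 = 26.46.
Odds after that evidence = (67/933) × 26.46 = 29547/15550.
Target odds = 0.99/0.01 = 99.
Need 3.6ⁿ ≥ 99 ÷ (29547/15550) = 171050/3283.
3.6³ = 46.656 falls short of 171050/3283 but 3.6⁴ = 167.9616 reaches it, so n = 4.

4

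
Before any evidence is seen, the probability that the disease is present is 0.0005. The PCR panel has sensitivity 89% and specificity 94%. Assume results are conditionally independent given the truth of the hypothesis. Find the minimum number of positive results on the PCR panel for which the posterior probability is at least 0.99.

Prior odds = 0.0005/0.9995 = 1/1999.
False-positive rate = 1 − 0.94 = 0.06; likelihood ratio of a positive = 0.89/0.06 = 89/6.
Target posterior odds = 0.99/0.01 = 99.
Need (1/1999) × (89/6)ⁿ ≥ 99, i.e. (89/6)ⁿ ≥ 197901.
(89/6)⁴ = 62742241/1296 falls short of 197901 but (89/6)⁵ ≈718115 reaches it, so n = 5.

5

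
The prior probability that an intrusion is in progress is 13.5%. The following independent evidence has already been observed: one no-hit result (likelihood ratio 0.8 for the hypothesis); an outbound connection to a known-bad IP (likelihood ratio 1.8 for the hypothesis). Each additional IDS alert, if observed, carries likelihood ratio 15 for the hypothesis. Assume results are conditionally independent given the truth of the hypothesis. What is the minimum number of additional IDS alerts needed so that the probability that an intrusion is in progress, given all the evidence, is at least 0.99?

Prior odds = 0.135/0.865 = 27/173.
Combined Bayes factor of the evidence already in hand = 0.8 × 1.8 = 1.44.
Odds after that evidence = (27/173) × 1.44 = 972/4325.
Target odds = 0.99/0.01 = 99.
Need 15ⁿ ≥ 99 ÷ (972/4325) = 47575/108.
15² = 225 falls short of 47575/108 but 15³ = 3375 reaches it, so n = 3.

3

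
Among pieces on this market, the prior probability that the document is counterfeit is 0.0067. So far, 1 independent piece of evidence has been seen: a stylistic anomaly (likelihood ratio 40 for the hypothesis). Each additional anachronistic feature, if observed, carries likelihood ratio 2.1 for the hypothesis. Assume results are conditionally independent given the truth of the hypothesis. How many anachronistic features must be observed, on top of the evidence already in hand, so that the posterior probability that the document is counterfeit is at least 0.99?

8

Prior odds = 0.0067/0.9933 = 67/9933.
Bayes factor of the evidence already in hand = 40.
Odds after that evidence = (67/9933) × 40 = 2680/9933.
Target odds = 0.99/0.01 = 99.
Need 2.1ⁿ ≥ 99 ÷ (2680/9933) = 983367/2680.
2.1⁷ ≈180.109 falls short of 983367/2680 but 2.1⁸ ≈378.229 reaches it, so n = 8.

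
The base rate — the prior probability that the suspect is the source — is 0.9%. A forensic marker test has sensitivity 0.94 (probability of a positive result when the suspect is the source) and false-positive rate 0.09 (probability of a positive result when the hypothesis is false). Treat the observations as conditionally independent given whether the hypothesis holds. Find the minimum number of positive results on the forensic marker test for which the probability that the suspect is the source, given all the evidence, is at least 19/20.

Prior odds: 0.009 ÷ 0.991 = 9/991.
Likelihood ratio of a positive result = 0.94/0.09 = 94/9.
Target odds: 0.95 ÷ 0.05 = 19.
Require (94/9)ⁿ ≥ 19 ÷ (9/991) = 18829/9.
(94/9)³ = 830584/729 falls short of 18829/9 but (94/9)⁴ = 78074896/6561 reaches it, so n = 4.

4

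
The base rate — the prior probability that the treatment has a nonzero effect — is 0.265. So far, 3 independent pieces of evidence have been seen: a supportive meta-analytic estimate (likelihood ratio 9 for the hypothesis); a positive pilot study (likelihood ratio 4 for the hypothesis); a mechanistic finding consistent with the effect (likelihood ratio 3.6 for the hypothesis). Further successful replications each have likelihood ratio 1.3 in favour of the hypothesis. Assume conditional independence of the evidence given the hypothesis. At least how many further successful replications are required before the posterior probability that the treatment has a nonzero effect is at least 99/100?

Prior odds = 0.265/0.735 = 53/147.
Combined Bayes factor of the evidence already in hand = 9 × 4 × 3.6 = 129.6.
Odds after that evidence = (53/147) × 129.6 = 11448/245.
Target odds = 0.99/0.01 = 99.
Need 1.3ⁿ ≥ 99 ÷ (11448/245) = 2695/1272.
1.3² = 1.69 falls short of 2695/1272 but 1.3³ = 2.197 reaches it, so n = 3.

3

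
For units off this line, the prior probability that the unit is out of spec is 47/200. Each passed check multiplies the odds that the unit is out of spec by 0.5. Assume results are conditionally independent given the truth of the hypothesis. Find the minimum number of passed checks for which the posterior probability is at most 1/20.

Prior odds: 0.235 ÷ 0.765 = 47/153.
Likelihood ratio per passed check = 0.5.
Target odds: 0.05 ÷ 0.95 = 1/19.
Need (47/153) × 0.5ⁿ ≤ 1/19, i.e. 0.5ⁿ ≤ 153/893.
0.5² = 0.25 is still above 153/893 but 0.5³ = 0.125 is at or below it, so n = 3.

3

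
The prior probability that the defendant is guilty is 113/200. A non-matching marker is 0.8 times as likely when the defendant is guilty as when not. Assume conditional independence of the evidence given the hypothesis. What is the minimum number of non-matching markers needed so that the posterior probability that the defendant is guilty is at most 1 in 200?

25

Prior odds: 0.565 ÷ 0.435 = 113/87.
Likelihood ratio per non-matching marker = 0.8.
Target odds: 0.005 ÷ 0.995 = 1/199.
Require 0.8ⁿ ≤ 1/199 ÷ (113/87) = 87/22487.
0.8²⁴ ≈0.00472237 is still above 87/22487 but 0.8²⁵ ≈0.00377789 is at or below it, so n = 25.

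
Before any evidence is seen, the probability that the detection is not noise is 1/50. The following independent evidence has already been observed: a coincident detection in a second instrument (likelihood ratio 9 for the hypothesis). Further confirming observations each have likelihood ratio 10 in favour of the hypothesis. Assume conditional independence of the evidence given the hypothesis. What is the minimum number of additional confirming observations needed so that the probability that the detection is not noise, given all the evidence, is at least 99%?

Prior odds = 0.02/0.98 = 1/49.
Bayes factor of the evidence already in hand = 9.
Odds after that evidence = (1/49) × 9 = 9/49.
Target odds = 0.99/0.01 = 99.
Need 10ⁿ ≥ 99 ÷ (9/49) = 539.
10² = 100 falls short of 539 but 10³ = 1000 reaches it, so n = 3.

3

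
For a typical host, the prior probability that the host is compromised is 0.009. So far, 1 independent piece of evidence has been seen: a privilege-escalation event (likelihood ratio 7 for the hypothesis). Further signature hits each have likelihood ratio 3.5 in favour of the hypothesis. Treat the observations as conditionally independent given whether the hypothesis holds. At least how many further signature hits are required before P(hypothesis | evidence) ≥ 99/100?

6

Prior odds = 0.009/0.991 = 9/991.
Bayes factor of the evidence already in hand = 7.
Odds after that evidence = (9/991) × 7 = 63/991.
Target odds = 0.99/0.01 = 99.
Need 3.5ⁿ ≥ 99 ÷ (63/991) = 10901/7.
3.5⁵ = 525.21875 falls short of 10901/7 but 3.5⁶ = 1838.265625 reaches it, so n = 6.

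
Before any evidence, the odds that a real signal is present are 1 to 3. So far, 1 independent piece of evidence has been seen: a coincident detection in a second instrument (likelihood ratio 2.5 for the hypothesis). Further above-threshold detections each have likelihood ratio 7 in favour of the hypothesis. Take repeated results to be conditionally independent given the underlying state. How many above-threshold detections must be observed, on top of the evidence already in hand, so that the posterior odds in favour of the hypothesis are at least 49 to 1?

3

Prior odds = 1/3.
Bayes factor of the evidence already in hand = 2.5.
Odds after that evidence = (1/3) × 2.5 = 5/6.
Target odds = 49.
Need 7ⁿ ≥ 49 ÷ (5/6) = 58.8.
7² = 49 falls short of 58.8 but 7³ = 343 reaches it, so n = 3.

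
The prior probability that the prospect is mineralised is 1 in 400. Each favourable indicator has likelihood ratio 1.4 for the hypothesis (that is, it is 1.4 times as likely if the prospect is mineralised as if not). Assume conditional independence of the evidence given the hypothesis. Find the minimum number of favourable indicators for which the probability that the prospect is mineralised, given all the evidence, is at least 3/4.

Prior odds = 0.0025/0.9975 = 1/399.
Likelihood ratio per favourable indicator = 1.4.
Target odds: 0.75 ÷ 0.25 = 3.
Require 1.4ⁿ ≥ 3 ÷ (1/399) = 1197.
1.4²¹ ≈1171.36 falls short of 1197 but 1.4²² ≈1639.9 reaches it, so n = 22.

22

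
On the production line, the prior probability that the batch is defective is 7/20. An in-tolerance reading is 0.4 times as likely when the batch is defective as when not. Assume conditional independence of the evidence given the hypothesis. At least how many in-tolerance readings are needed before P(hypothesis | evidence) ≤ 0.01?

Prior odds: 0.35 ÷ 0.65 = 7/13.
Likelihood ratio per in-tolerance reading = 0.4.
Target odds: 0.01 ÷ 0.99 = 1/99.
Need (7/13) × 0.4ⁿ ≤ 1/99, i.e. 0.4ⁿ ≤ 13/693.
0.4⁴ = 0.0256 is still above 13/693 but 0.4⁵ = 0.01024 is at or below it, so n = 5.

5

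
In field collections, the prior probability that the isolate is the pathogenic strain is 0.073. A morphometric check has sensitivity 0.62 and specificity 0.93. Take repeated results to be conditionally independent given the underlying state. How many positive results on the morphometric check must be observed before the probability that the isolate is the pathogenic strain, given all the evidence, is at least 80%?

2

Prior odds: 0.073 ÷ 0.927 = 73/927.
False-positive rate = 1 − 0.93 = 0.07; likelihood ratio of a positive = 0.62/0.07 = 62/7.
Target posterior odds = 0.8/0.2 = 4.
Need (73/927) × (62/7)ⁿ ≥ 4, i.e. (62/7)ⁿ ≥ 3708/73.
(62/7)¹ = 62/7 falls short of 3708/73 but (62/7)² = 3844/49 reaches it, so n = 2.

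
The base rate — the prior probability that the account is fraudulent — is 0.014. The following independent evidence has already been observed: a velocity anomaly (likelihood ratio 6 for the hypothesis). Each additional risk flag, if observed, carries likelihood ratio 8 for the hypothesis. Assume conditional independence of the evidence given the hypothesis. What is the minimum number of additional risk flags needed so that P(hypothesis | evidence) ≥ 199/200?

Prior odds = 0.014/0.986 = 7/493.
Bayes factor of the evidence already in hand = 6.
Odds after that evidence = (7/493) × 6 = 42/493.
Target odds = 0.995/0.005 = 199.
Need 8ⁿ ≥ 199 ÷ (42/493) = 98107/42.
8³ = 512 falls short of 98107/42 but 8⁴ = 4096 reaches it, so n = 4.

4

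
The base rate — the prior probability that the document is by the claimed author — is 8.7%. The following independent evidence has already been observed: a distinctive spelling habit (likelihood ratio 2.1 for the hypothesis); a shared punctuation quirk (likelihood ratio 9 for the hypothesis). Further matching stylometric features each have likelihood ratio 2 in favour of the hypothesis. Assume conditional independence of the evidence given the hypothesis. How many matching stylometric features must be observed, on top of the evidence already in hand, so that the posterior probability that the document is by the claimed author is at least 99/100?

6

Prior odds = 0.087/0.913 = 87/913.
Combined Bayes factor of the evidence already in hand = 2.1 × 9 = 18.9.
Odds after that evidence = (87/913) × 18.9 = 16443/9130.
Target odds = 0.99/0.01 = 99.
Need 2ⁿ ≥ 99 ÷ (16443/9130) = 100430/1827.
2⁵ = 32 falls short of 100430/1827 but 2⁶ = 64 reaches it, so n = 6.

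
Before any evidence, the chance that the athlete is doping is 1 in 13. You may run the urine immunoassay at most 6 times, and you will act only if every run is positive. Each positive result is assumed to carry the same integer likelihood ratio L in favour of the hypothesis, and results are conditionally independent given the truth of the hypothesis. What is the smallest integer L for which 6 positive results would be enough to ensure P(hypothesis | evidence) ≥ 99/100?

Prior odds = (1/13)/(12/13) = 1/12.
Target odds = 0.99/0.01 = 99.
Need L⁶ ≥ 99 ÷ (1/12) = 1188.
3⁶ = 729 < 1188 ≤ 4096 = 4⁶, so L = 4.

4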